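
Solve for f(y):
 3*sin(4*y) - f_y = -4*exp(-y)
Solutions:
 f(y) = C1 - 3*cos(4*y)/4 - 4*exp(-y)


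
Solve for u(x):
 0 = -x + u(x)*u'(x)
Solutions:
 u(x) = -sqrt(C1 + x^2)
 u(x) = sqrt(C1 + x^2)


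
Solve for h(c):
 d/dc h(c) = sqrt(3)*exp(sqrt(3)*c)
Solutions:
 h(c) = C1 + exp(sqrt(3)*c)


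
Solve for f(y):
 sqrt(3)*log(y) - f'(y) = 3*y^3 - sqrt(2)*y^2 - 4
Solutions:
 f(y) = C1 - 3*y^4/4 + sqrt(2)*y^3/3 + sqrt(3)*y*log(y) - sqrt(3)*y + 4*y


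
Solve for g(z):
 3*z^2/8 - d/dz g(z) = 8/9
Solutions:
 g(z) = C1 + z^3/8 - 8*z/9


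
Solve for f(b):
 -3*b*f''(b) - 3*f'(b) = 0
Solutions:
 f(b) = C1 + C2*log(b)


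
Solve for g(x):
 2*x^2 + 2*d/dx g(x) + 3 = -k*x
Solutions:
 g(x) = C1 - k*x^2/4 - x^3/3 - 3*x/2


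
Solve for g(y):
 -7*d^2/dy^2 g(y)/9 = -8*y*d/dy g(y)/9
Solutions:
 g(y) = C1 + C2*erfi(2*sqrt(7)*y/7)


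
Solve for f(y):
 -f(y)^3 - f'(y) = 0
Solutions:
 f(y) = -sqrt(2)*sqrt(-1/(C1 - y))/2
 f(y) = sqrt(2)*sqrt(-1/(C1 - y))/2


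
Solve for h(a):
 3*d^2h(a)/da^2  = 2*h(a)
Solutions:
 h(a) = C1*exp(-sqrt(6)*a/3) + C2*exp(sqrt(6)*a/3)


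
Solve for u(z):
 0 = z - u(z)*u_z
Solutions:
 u(z) = -sqrt(C1 + z^2)
 u(z) = sqrt(C1 + z^2)


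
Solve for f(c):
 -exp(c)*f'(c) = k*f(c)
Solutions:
 f(c) = C1*exp(k*exp(-c))


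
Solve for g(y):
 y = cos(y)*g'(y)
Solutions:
 g(y) = C1 + Integral(y/cos(y), y)


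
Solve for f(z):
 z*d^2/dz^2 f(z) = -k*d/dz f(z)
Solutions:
 f(z) = C1 + z^(1 - re(k))*(C2*sin(log(z)*Abs(im(k))) + C3*cos(log(z)*im(k)))


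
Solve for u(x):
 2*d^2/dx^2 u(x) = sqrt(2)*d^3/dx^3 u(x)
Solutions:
 u(x) = C1 + C2*x + C3*exp(sqrt(2)*x)


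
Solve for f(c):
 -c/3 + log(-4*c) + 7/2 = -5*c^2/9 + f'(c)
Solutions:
 f(c) = C1 + 5*c^3/27 - c^2/6 + c*log(-c) + c*(2*log(2) + 5/2)


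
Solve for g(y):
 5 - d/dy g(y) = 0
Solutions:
 g(y) = C1 + 5*y


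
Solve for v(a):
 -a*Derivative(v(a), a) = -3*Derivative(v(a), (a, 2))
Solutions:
 v(a) = C1 + C2*erfi(sqrt(6)*a/6)


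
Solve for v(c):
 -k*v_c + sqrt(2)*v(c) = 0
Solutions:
 v(c) = C1*exp(sqrt(2)*c/k)


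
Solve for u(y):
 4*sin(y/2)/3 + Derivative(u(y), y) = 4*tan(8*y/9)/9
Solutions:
 u(y) = C1 - log(cos(8*y/9))/2 + 8*cos(y/2)/3


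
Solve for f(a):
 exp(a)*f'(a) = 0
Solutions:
 f(a) = C1


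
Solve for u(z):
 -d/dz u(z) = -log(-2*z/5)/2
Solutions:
 u(z) = C1 + z*log(-z)/2 + z*(-log(5) - 1 + log(2))/2


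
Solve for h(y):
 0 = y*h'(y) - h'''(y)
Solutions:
 h(y) = C1 + Integral(C2*airyai(y) + C3*airybi(y), y)


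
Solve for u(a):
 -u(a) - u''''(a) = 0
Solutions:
 u(a) = (C1*sin(sqrt(2)*a/2) + C2*cos(sqrt(2)*a/2))*exp(-sqrt(2)*a/2) + (C3*sin(sqrt(2)*a/2) + C4*cos(sqrt(2)*a/2))*exp(sqrt(2)*a/2)


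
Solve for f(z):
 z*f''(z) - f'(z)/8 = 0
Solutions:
 f(z) = C1 + C2*z^(9/8)


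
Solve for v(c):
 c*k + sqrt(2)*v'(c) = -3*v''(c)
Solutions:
 v(c) = C1 + C2*exp(-sqrt(2)*c/3) - sqrt(2)*c^2*k/4 + 3*c*k/2


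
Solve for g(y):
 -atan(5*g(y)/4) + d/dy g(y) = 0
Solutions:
 Integral(1/atan(5*_y/4), (_y, g(y))) = C1 + y


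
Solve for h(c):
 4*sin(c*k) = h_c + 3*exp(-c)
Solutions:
 h(c) = C1 + 3*exp(-c) - 4*cos(c*k)/k


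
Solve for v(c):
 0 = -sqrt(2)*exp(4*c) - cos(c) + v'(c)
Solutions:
 v(c) = C1 + sqrt(2)*exp(4*c)/4 + sin(c)


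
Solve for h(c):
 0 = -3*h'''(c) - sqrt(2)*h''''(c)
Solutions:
 h(c) = C1 + C2*c + C3*c^2 + C4*exp(-3*sqrt(2)*c/2)


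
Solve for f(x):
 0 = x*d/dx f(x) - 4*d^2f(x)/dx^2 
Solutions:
 f(x) = C1 + C2*erfi(sqrt(2)*x/4)


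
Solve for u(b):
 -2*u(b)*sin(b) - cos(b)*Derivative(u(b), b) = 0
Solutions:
 u(b) = C1*cos(b)^2


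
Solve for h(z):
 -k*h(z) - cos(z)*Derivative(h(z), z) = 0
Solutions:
 h(z) = C1*exp(k*(log(sin(z) - 1) - log(sin(z) + 1))/2)


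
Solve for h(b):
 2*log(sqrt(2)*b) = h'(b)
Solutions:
 h(b) = C1 + 2*b*log(b) - 2*b + b*log(2)


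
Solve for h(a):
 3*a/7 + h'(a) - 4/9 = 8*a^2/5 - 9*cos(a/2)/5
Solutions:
 h(a) = C1 + 8*a^3/15 - 3*a^2/14 + 4*a/9 - 18*sin(a/2)/5


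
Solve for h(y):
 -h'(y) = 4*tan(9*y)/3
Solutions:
 h(y) = C1 + 4*log(cos(9*y))/27


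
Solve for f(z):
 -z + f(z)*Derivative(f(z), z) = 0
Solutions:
 f(z) = -sqrt(C1 + z^2)
 f(z) = sqrt(C1 + z^2)


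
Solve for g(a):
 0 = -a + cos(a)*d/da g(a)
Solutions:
 g(a) = C1 + Integral(a/cos(a), a)


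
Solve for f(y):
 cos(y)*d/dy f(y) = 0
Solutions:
 f(y) = C1


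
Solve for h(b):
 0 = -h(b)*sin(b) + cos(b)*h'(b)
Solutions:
 h(b) = C1/cos(b)


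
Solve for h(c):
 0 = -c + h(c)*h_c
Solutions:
 h(c) = -sqrt(C1 + c^2)
 h(c) = sqrt(C1 + c^2)


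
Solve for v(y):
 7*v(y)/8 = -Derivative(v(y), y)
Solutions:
 v(y) = C1*exp(-7*y/8)


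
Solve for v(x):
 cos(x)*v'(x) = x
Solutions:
 v(x) = C1 + Integral(x/cos(x), x)


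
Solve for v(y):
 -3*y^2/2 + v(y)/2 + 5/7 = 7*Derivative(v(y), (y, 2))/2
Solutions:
 v(y) = C1*exp(-sqrt(7)*y/7) + C2*exp(sqrt(7)*y/7) + 3*y^2 + 284/7


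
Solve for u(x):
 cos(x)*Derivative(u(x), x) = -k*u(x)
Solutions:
 u(x) = C1*exp(k*(log(sin(x) - 1) - log(sin(x) + 1))/2)


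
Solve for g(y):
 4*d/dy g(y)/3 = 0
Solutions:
 g(y) = C1


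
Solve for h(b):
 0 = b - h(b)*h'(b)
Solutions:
 h(b) = -sqrt(C1 + b^2)
 h(b) = sqrt(C1 + b^2)


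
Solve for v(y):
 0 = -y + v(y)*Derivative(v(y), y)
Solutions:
 v(y) = -sqrt(C1 + y^2)
 v(y) = sqrt(C1 + y^2)


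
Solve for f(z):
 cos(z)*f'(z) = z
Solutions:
 f(z) = C1 + Integral(z/cos(z), z)


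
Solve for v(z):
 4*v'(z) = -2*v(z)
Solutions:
 v(z) = C1*exp(-z/2)


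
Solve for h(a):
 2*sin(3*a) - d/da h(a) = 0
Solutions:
 h(a) = C1 - 2*cos(3*a)/3


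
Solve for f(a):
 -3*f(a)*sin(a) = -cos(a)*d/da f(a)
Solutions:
 f(a) = C1/cos(a)^3


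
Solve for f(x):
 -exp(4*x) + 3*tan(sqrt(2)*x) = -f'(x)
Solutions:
 f(x) = C1 + exp(4*x)/4 + 3*sqrt(2)*log(cos(sqrt(2)*x))/2


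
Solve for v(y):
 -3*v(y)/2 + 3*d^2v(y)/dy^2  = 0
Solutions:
 v(y) = C1*exp(-sqrt(2)*y/2) + C2*exp(sqrt(2)*y/2)


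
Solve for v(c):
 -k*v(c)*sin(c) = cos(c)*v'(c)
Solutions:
 v(c) = C1*exp(k*log(cos(c)))


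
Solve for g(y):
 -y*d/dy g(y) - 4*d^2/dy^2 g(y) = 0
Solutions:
 g(y) = C1 + C2*erf(sqrt(2)*y/4)


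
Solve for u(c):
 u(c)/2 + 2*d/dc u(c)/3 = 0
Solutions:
 u(c) = C1*exp(-3*c/4)


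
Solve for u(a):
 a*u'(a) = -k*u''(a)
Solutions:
 u(a) = C1 + C2*sqrt(k)*erf(sqrt(2)*a*sqrt(1/k)/2)


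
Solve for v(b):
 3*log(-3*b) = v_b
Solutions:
 v(b) = C1 + 3*b*log(-b) + 3*b*(-1 + log(3))


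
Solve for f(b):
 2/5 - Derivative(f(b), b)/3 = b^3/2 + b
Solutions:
 f(b) = C1 - 3*b^4/8 - 3*b^2/2 + 6*b/5


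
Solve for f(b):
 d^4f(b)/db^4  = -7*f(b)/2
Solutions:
 f(b) = (C1*sin(14^(1/4)*b/2) + C2*cos(14^(1/4)*b/2))*exp(-14^(1/4)*b/2) + (C3*sin(14^(1/4)*b/2) + C4*cos(14^(1/4)*b/2))*exp(14^(1/4)*b/2)


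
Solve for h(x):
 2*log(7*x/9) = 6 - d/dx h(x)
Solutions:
 h(x) = C1 - 2*x*log(x) + x*log(81/49) + 8*x


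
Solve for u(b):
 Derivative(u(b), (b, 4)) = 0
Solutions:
 u(b) = C1 + C2*b + C3*b^2 + C4*b^3


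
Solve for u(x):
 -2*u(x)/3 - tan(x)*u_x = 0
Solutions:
 u(x) = C1/sin(x)^(2/3)


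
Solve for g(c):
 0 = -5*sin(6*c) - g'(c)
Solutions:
 g(c) = C1 + 5*cos(6*c)/6


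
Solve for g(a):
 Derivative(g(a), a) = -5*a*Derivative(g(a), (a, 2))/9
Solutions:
 g(a) = C1 + C2/a^(4/5)


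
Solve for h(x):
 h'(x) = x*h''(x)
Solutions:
 h(x) = C1 + C2*x^2


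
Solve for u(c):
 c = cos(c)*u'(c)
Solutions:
 u(c) = C1 + Integral(c/cos(c), c)


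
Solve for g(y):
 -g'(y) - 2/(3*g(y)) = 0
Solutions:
 g(y) = -sqrt(C1 - 12*y)/3
 g(y) = sqrt(C1 - 12*y)/3


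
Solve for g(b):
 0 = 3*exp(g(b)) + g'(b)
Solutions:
 g(b) = log(1/(C1 + 3*b))


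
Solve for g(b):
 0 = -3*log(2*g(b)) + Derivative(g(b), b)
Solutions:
 -Integral(1/(log(_y) + log(2)), (_y, g(b)))/3 = C1 - b


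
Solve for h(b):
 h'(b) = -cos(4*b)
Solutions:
 h(b) = C1 - sin(4*b)/4


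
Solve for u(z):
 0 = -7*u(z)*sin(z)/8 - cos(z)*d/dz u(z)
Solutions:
 u(z) = C1*cos(z)^(7/8)


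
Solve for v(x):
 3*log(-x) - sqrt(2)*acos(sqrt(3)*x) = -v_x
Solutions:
 v(x) = C1 - 3*x*log(-x) + 3*x + sqrt(2)*(x*acos(sqrt(3)*x) - sqrt(3)*sqrt(1 - 3*x^2)/3)


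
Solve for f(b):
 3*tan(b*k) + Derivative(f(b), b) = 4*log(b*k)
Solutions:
 f(b) = C1 + 4*b*log(b*k) - 4*b - 3*Piecewise((-log(cos(b*k))/k, Ne(k, 0)), (0, True))


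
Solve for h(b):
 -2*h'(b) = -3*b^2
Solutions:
 h(b) = C1 + b^3/2


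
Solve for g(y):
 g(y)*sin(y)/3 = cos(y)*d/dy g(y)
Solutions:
 g(y) = C1/cos(y)^(1/3)


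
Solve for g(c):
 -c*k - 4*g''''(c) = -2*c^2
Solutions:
 g(c) = C1 + C2*c + C3*c^2 + C4*c^3 + c^6/720 - c^5*k/480


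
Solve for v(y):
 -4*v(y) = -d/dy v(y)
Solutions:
 v(y) = C1*exp(4*y)


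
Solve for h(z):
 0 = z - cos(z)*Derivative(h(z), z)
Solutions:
 h(z) = C1 + Integral(z/cos(z), z)


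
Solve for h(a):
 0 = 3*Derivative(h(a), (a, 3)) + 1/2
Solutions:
 h(a) = C1 + C2*a + C3*a^2 - a^3/36


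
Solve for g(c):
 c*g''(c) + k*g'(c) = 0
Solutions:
 g(c) = C1 + c^(1 - re(k))*(C2*sin(log(c)*Abs(im(k))) + C3*cos(log(c)*im(k)))


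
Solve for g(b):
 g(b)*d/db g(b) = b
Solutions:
 g(b) = -sqrt(C1 + b^2)
 g(b) = sqrt(C1 + b^2)


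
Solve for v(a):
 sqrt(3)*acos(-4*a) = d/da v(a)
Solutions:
 v(a) = C1 + sqrt(3)*(a*acos(-4*a) + sqrt(1 - 16*a^2)/4)


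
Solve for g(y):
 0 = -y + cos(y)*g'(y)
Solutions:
 g(y) = C1 + Integral(y/cos(y), y)


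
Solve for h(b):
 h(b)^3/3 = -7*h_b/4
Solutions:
 h(b) = -sqrt(42)*sqrt(-1/(C1 - 4*b))/2
 h(b) = sqrt(42)*sqrt(-1/(C1 - 4*b))/2


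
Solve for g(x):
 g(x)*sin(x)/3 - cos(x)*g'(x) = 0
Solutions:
 g(x) = C1/cos(x)^(1/3)


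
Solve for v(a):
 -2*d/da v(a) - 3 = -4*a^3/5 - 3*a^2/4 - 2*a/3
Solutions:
 v(a) = C1 + a^4/10 + a^3/8 + a^2/6 - 3*a/2


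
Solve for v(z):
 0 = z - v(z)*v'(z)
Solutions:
 v(z) = -sqrt(C1 + z^2)
 v(z) = sqrt(C1 + z^2)


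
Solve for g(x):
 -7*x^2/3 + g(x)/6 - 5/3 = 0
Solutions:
 g(x) = 14*x^2 + 10


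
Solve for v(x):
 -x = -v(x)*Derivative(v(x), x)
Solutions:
 v(x) = -sqrt(C1 + x^2)
 v(x) = sqrt(C1 + x^2)


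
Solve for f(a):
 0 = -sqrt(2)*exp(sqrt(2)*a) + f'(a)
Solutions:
 f(a) = C1 + exp(sqrt(2)*a)


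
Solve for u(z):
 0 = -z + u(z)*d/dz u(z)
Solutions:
 u(z) = -sqrt(C1 + z^2)
 u(z) = sqrt(C1 + z^2)


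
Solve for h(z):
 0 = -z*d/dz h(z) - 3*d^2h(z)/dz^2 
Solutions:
 h(z) = C1 + C2*erf(sqrt(6)*z/6)


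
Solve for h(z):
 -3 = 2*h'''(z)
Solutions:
 h(z) = C1 + C2*z + C3*z^2 - z^3/4


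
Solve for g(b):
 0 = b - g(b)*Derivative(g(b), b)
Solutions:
 g(b) = -sqrt(C1 + b^2)
 g(b) = sqrt(C1 + b^2)


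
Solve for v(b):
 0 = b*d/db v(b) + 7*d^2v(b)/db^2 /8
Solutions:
 v(b) = C1 + C2*erf(2*sqrt(7)*b/7)


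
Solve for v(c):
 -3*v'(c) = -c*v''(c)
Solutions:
 v(c) = C1 + C2*c^4


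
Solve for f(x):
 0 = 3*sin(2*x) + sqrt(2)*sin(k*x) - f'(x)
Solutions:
 f(x) = C1 - 3*cos(2*x)/2 - sqrt(2)*cos(k*x)/k


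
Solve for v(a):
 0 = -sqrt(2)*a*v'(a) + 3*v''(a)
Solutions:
 v(a) = C1 + C2*erfi(2^(3/4)*sqrt(3)*a/6)


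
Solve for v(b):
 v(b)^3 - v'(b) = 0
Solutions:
 v(b) = -sqrt(2)*sqrt(-1/(C1 + b))/2
 v(b) = sqrt(2)*sqrt(-1/(C1 + b))/2


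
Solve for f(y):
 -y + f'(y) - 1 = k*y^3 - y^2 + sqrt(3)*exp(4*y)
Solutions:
 f(y) = C1 + k*y^4/4 - y^3/3 + y^2/2 + y + sqrt(3)*exp(4*y)/4


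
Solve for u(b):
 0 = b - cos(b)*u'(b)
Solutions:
 u(b) = C1 + Integral(b/cos(b), b)


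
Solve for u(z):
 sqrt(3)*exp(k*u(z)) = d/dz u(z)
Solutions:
 u(z) = Piecewise((log(-1/(C1*k + sqrt(3)*k*z))/k, Ne(k, 0)), (nan, True))
 u(z) = Piecewise((C1 + sqrt(3)*z, Eq(k, 0)), (nan, True))


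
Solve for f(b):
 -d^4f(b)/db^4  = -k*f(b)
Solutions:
 f(b) = C1*exp(-b*k^(1/4)) + C2*exp(b*k^(1/4)) + C3*exp(-I*b*k^(1/4)) + C4*exp(I*b*k^(1/4))


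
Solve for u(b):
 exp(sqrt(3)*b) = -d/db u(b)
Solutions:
 u(b) = C1 - sqrt(3)*exp(sqrt(3)*b)/3


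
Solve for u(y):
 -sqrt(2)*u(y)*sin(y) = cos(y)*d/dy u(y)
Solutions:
 u(y) = C1*cos(y)^(sqrt(2))


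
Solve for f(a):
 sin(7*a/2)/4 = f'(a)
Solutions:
 f(a) = C1 - cos(7*a/2)/14


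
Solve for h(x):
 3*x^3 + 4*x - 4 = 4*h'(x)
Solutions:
 h(x) = C1 + 3*x^4/16 + x^2/2 - x


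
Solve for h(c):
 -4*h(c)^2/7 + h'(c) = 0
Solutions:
 h(c) = -7/(C1 + 4*c)


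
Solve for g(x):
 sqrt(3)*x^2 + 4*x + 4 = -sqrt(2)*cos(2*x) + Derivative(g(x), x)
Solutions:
 g(x) = C1 + sqrt(3)*x^3/3 + 2*x^2 + 4*x + sqrt(2)*sin(2*x)/2


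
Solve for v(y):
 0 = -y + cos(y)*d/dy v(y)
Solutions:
 v(y) = C1 + Integral(y/cos(y), y)


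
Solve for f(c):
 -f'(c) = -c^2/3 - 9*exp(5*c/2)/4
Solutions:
 f(c) = C1 + c^3/9 + 9*exp(5*c/2)/10


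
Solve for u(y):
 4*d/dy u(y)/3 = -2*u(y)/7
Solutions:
 u(y) = C1*exp(-3*y/14)


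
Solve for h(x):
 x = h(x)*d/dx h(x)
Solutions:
 h(x) = -sqrt(C1 + x^2)
 h(x) = sqrt(C1 + x^2)


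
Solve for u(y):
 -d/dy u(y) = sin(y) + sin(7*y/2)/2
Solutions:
 u(y) = C1 + cos(y) + cos(7*y/2)/7


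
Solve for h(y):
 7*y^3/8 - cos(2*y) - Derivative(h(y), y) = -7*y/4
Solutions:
 h(y) = C1 + 7*y^4/32 + 7*y^2/8 - sin(2*y)/2


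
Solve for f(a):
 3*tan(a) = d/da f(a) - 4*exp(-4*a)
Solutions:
 f(a) = C1 + 3*log(tan(a)^2 + 1)/2 - exp(-4*a)


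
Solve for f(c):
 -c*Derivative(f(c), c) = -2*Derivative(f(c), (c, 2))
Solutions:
 f(c) = C1 + C2*erfi(c/2)


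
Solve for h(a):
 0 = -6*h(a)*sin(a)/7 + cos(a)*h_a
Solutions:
 h(a) = C1/cos(a)^(6/7)


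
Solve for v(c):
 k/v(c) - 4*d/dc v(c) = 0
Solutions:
 v(c) = -sqrt(C1 + 2*c*k)/2
 v(c) = sqrt(C1 + 2*c*k)/2


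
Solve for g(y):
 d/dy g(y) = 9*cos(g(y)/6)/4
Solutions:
 -9*y/4 - 3*log(sin(g(y)/6) - 1) + 3*log(sin(g(y)/6) + 1) = C1


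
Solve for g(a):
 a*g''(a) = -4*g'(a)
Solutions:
 g(a) = C1 + C2/a^3


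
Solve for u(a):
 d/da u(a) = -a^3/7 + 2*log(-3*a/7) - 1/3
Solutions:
 u(a) = C1 - a^4/28 + 2*a*log(-a) + a*(-2*log(7) - 7/3 + 2*log(3))


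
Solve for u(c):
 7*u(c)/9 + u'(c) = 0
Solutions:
 u(c) = C1*exp(-7*c/9)


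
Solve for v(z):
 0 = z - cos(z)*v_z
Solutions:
 v(z) = C1 + Integral(z/cos(z), z)


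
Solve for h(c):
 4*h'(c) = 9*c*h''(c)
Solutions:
 h(c) = C1 + C2*c^(13/9)


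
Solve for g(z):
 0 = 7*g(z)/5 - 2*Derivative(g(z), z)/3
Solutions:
 g(z) = C1*exp(21*z/10)


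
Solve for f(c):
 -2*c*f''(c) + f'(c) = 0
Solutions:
 f(c) = C1 + C2*c^(3/2)


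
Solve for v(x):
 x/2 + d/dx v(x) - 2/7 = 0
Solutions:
 v(x) = C1 - x^2/4 + 2*x/7


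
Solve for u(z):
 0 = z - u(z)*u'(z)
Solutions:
 u(z) = -sqrt(C1 + z^2)
 u(z) = sqrt(C1 + z^2)


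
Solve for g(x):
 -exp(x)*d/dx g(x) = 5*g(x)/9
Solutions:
 g(x) = C1*exp(5*exp(-x)/9)


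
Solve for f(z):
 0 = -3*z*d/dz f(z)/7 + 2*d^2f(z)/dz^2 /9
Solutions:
 f(z) = C1 + C2*erfi(3*sqrt(21)*z/14)


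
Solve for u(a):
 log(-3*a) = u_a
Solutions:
 u(a) = C1 + a*log(-a) + a*(-1 + log(3))


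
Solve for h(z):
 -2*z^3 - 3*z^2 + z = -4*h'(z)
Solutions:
 h(z) = C1 + z^4/8 + z^3/4 - z^2/8


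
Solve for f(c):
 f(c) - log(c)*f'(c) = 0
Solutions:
 f(c) = C1*exp(li(c))


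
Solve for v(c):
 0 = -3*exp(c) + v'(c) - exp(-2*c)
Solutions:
 v(c) = C1 + 3*exp(c) - exp(-2*c)/2


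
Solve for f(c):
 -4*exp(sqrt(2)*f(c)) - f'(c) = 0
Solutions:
 f(c) = sqrt(2)*(2*log(1/(C1 + 4*c)) - log(2))/4


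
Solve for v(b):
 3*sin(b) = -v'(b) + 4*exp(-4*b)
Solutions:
 v(b) = C1 + 3*cos(b) - exp(-4*b)


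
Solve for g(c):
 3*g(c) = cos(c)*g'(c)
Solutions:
 g(c) = C1*(sin(c) + 1)^(3/2)/(sin(c) - 1)^(3/2)


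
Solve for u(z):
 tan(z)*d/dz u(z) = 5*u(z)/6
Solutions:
 u(z) = C1*sin(z)^(5/6)


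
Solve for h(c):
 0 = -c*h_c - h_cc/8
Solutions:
 h(c) = C1 + C2*erf(2*c)


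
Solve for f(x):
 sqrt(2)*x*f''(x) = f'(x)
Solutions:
 f(x) = C1 + C2*x^(sqrt(2)/2 + 1)


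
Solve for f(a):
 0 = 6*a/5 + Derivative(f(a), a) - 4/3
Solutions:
 f(a) = C1 - 3*a^2/5 + 4*a/3


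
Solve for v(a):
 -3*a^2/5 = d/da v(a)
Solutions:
 v(a) = C1 - a^3/5


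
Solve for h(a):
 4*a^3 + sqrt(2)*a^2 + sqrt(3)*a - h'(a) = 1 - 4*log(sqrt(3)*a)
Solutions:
 h(a) = C1 + a^4 + sqrt(2)*a^3/3 + sqrt(3)*a^2/2 + 4*a*log(a) - 5*a + a*log(9)


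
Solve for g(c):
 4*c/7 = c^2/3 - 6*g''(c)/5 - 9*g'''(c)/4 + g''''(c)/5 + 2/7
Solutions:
 g(c) = C1 + C2*c + C3*exp(c*(45 - sqrt(2409))/8) + C4*exp(c*(45 + sqrt(2409))/8) + 5*c^4/216 - 85*c^3/336 + 38425*c^2/24192


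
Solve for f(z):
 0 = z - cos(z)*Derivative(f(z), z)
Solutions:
 f(z) = C1 + Integral(z/cos(z), z)


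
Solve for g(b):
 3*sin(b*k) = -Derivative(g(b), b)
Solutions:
 g(b) = C1 + 3*cos(b*k)/k


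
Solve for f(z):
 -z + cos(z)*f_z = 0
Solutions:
 f(z) = C1 + Integral(z/cos(z), z)


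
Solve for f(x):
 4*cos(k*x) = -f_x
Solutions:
 f(x) = C1 - 4*sin(k*x)/k


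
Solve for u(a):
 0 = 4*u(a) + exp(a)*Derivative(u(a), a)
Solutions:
 u(a) = C1*exp(4*exp(-a))


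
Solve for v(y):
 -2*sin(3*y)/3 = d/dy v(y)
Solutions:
 v(y) = C1 + 2*cos(3*y)/9


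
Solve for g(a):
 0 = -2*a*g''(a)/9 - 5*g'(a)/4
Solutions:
 g(a) = C1 + C2/a^(37/8)


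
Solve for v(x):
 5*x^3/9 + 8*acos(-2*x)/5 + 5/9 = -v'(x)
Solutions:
 v(x) = C1 - 5*x^4/36 - 8*x*acos(-2*x)/5 - 5*x/9 - 4*sqrt(1 - 4*x^2)/5


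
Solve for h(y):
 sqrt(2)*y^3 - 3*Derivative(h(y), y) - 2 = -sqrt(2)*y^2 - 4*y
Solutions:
 h(y) = C1 + sqrt(2)*y^4/12 + sqrt(2)*y^3/9 + 2*y^2/3 - 2*y/3


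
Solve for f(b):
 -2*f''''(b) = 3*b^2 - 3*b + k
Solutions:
 f(b) = C1 + C2*b + C3*b^2 + C4*b^3 - b^6/240 + b^5/80 - b^4*k/48


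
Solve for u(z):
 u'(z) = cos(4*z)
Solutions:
 u(z) = C1 + sin(4*z)/4


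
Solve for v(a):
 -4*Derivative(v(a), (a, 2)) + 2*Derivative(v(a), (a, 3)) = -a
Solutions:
 v(a) = C1 + C2*a + C3*exp(2*a) + a^3/24 + a^2/16


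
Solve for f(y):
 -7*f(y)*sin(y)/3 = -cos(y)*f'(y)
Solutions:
 f(y) = C1/cos(y)^(7/3)


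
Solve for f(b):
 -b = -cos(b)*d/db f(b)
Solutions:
 f(b) = C1 + Integral(b/cos(b), b)


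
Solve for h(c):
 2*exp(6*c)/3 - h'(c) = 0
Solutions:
 h(c) = C1 + exp(6*c)/9


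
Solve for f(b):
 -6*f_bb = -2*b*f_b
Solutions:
 f(b) = C1 + C2*erfi(sqrt(6)*b/6)


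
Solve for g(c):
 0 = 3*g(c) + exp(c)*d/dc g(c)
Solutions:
 g(c) = C1*exp(3*exp(-c))


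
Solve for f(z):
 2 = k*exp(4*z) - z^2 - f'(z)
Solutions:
 f(z) = C1 + k*exp(4*z)/4 - z^3/3 - 2*z


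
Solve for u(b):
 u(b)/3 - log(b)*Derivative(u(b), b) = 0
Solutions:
 u(b) = C1*exp(li(b)/3)


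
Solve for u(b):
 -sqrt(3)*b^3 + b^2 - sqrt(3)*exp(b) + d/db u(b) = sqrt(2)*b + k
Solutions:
 u(b) = C1 + sqrt(3)*b^4/4 - b^3/3 + sqrt(2)*b^2/2 + b*k + sqrt(3)*exp(b)


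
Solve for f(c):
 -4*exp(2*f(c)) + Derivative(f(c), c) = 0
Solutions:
 f(c) = log(-sqrt(-1/(C1 + 4*c))) - log(2)/2
 f(c) = log(-1/(C1 + 4*c))/2 - log(2)/2


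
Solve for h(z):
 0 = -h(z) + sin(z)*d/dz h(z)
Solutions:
 h(z) = C1*sqrt(cos(z) - 1)/sqrt(cos(z) + 1)


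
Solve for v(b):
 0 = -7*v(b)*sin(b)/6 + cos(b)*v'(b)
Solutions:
 v(b) = C1/cos(b)^(7/6)


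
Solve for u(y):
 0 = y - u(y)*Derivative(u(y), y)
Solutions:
 u(y) = -sqrt(C1 + y^2)
 u(y) = sqrt(C1 + y^2)


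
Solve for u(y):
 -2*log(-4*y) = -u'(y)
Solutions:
 u(y) = C1 + 2*y*log(-y) + 2*y*(-1 + 2*log(2))


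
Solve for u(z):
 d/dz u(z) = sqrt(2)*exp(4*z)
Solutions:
 u(z) = C1 + sqrt(2)*exp(4*z)/4


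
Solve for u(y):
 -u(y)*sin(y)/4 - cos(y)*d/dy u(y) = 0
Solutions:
 u(y) = C1*cos(y)^(1/4)


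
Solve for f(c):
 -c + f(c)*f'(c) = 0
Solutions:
 f(c) = -sqrt(C1 + c^2)
 f(c) = sqrt(C1 + c^2)


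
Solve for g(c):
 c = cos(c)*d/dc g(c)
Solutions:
 g(c) = C1 + Integral(c/cos(c), c)


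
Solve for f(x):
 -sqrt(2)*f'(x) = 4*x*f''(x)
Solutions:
 f(x) = C1 + C2*x^(1 - sqrt(2)/4)


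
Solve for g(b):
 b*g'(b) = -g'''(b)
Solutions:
 g(b) = C1 + Integral(C2*airyai(-b) + C3*airybi(-b), b)


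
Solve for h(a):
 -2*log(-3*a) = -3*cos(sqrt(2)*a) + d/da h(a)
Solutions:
 h(a) = C1 - 2*a*log(-a) - 2*a*log(3) + 2*a + 3*sqrt(2)*sin(sqrt(2)*a)/2


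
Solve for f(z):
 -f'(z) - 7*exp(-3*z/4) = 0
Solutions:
 f(z) = C1 + 28*exp(-3*z/4)/3


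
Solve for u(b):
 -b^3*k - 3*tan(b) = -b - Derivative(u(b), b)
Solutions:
 u(b) = C1 + b^4*k/4 - b^2/2 - 3*log(cos(b))


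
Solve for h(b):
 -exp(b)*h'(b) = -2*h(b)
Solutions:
 h(b) = C1*exp(-2*exp(-b))


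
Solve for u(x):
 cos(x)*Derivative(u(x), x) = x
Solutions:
 u(x) = C1 + Integral(x/cos(x), x)


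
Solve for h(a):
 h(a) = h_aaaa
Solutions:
 h(a) = C1*exp(-a) + C2*exp(a) + C3*sin(a) + C4*cos(a)


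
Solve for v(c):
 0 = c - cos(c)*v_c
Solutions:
 v(c) = C1 + Integral(c/cos(c), c)


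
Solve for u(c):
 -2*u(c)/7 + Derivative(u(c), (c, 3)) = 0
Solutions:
 u(c) = C3*exp(2^(1/3)*7^(2/3)*c/7) + (C1*sin(2^(1/3)*sqrt(3)*7^(2/3)*c/14) + C2*cos(2^(1/3)*sqrt(3)*7^(2/3)*c/14))*exp(-2^(1/3)*7^(2/3)*c/14)


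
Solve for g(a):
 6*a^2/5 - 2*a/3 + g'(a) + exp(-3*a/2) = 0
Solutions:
 g(a) = C1 - 2*a^3/5 + a^2/3 + 2*exp(-3*a/2)/3


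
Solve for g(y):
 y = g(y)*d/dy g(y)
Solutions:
 g(y) = -sqrt(C1 + y^2)
 g(y) = sqrt(C1 + y^2)


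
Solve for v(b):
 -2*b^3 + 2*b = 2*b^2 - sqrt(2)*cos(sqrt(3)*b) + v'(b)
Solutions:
 v(b) = C1 - b^4/2 - 2*b^3/3 + b^2 + sqrt(6)*sin(sqrt(3)*b)/3


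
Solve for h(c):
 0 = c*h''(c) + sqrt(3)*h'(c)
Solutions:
 h(c) = C1 + C2*c^(1 - sqrt(3))


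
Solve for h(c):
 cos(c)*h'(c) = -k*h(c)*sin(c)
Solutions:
 h(c) = C1*exp(k*log(cos(c)))


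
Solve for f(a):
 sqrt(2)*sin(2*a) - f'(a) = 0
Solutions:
 f(a) = C1 - sqrt(2)*cos(2*a)/2


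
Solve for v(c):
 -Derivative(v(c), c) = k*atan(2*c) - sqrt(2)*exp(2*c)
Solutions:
 v(c) = C1 - k*(c*atan(2*c) - log(4*c^2 + 1)/4) + sqrt(2)*exp(2*c)/2


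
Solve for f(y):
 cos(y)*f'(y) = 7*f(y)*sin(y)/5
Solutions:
 f(y) = C1/cos(y)^(7/5)


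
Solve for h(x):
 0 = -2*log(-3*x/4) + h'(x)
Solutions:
 h(x) = C1 + 2*x*log(-x) + 2*x*(-2*log(2) - 1 + log(3))


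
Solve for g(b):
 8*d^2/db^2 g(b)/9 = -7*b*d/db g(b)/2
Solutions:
 g(b) = C1 + C2*erf(3*sqrt(14)*b/8)


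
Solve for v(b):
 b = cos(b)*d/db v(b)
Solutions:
 v(b) = C1 + Integral(b/cos(b), b)


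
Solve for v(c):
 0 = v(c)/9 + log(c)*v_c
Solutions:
 v(c) = C1*exp(-li(c)/9)


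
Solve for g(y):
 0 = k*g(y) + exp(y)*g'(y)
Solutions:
 g(y) = C1*exp(k*exp(-y))


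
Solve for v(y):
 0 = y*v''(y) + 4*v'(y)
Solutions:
 v(y) = C1 + C2/y^3


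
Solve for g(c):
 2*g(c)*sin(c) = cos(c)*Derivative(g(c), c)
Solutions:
 g(c) = C1/cos(c)^2


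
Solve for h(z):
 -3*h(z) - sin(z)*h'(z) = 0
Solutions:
 h(z) = C1*(cos(z) + 1)^(3/2)/(cos(z) - 1)^(3/2)


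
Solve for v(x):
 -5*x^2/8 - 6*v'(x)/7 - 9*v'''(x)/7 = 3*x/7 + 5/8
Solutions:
 v(x) = C1 + C2*sin(sqrt(6)*x/3) + C3*cos(sqrt(6)*x/3) - 35*x^3/144 - x^2/4 + 35*x/24


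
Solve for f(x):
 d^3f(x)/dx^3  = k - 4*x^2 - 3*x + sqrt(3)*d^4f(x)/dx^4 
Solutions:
 f(x) = C1 + C2*x + C3*x^2 + C4*exp(sqrt(3)*x/3) - x^5/15 + x^4*(-8*sqrt(3) - 3)/24 + x^3*(k/6 - 4 - sqrt(3)/2)


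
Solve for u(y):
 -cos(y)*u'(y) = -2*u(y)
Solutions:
 u(y) = C1*(sin(y) + 1)/(sin(y) - 1)


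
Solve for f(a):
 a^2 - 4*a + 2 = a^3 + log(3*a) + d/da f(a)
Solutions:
 f(a) = C1 - a^4/4 + a^3/3 - 2*a^2 - a*log(a) - a*log(3) + 3*a


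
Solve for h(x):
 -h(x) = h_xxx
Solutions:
 h(x) = C3*exp(-x) + (C1*sin(sqrt(3)*x/2) + C2*cos(sqrt(3)*x/2))*exp(x/2)


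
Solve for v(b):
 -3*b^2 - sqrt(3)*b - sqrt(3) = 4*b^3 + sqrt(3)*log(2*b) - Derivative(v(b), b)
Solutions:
 v(b) = C1 + b^4 + b^3 + sqrt(3)*b^2/2 + sqrt(3)*b*log(b) + sqrt(3)*b*log(2)


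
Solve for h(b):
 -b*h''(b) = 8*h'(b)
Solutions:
 h(b) = C1 + C2/b^7


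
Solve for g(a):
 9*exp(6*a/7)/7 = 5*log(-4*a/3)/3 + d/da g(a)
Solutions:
 g(a) = C1 - 5*a*log(-a)/3 + 5*a*(-2*log(2) + 1 + log(3))/3 + 3*exp(6*a/7)/2


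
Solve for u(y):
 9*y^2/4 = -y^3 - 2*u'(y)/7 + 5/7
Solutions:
 u(y) = C1 - 7*y^4/8 - 21*y^3/8 + 5*y/2


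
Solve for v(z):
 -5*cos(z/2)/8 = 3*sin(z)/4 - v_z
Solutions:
 v(z) = C1 + 5*sin(z/2)/4 - 3*cos(z)/4


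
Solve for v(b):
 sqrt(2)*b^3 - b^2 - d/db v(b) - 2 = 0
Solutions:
 v(b) = C1 + sqrt(2)*b^4/4 - b^3/3 - 2*b


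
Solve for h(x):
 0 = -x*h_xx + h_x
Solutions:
 h(x) = C1 + C2*x^2


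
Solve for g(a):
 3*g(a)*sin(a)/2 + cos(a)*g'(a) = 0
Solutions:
 g(a) = C1*cos(a)^(3/2)


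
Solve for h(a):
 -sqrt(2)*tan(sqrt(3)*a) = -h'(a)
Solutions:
 h(a) = C1 - sqrt(6)*log(cos(sqrt(3)*a))/3


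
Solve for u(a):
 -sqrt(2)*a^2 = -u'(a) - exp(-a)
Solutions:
 u(a) = C1 + sqrt(2)*a^3/3 + exp(-a)


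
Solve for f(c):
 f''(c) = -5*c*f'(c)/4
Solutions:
 f(c) = C1 + C2*erf(sqrt(10)*c/4)


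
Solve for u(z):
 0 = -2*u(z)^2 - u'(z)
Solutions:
 u(z) = 1/(C1 + 2*z)


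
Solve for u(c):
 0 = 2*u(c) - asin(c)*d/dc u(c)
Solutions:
 u(c) = C1*exp(2*Integral(1/asin(c), c))


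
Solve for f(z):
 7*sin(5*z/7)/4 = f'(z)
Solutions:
 f(z) = C1 - 49*cos(5*z/7)/20


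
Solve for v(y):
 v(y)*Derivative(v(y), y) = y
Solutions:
 v(y) = -sqrt(C1 + y^2)
 v(y) = sqrt(C1 + y^2)


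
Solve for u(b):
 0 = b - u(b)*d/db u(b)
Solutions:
 u(b) = -sqrt(C1 + b^2)
 u(b) = sqrt(C1 + b^2)


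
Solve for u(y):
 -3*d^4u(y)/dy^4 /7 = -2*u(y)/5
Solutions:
 u(y) = C1*exp(-14^(1/4)*15^(3/4)*y/15) + C2*exp(14^(1/4)*15^(3/4)*y/15) + C3*sin(14^(1/4)*15^(3/4)*y/15) + C4*cos(14^(1/4)*15^(3/4)*y/15)


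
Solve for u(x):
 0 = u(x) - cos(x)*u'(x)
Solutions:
 u(x) = C1*sqrt(sin(x) + 1)/sqrt(sin(x) - 1)


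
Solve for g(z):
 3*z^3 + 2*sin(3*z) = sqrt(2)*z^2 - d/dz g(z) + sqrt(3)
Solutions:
 g(z) = C1 - 3*z^4/4 + sqrt(2)*z^3/3 + sqrt(3)*z + 2*cos(3*z)/3


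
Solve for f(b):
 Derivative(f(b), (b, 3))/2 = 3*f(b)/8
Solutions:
 f(b) = C3*exp(6^(1/3)*b/2) + (C1*sin(2^(1/3)*3^(5/6)*b/4) + C2*cos(2^(1/3)*3^(5/6)*b/4))*exp(-6^(1/3)*b/4)


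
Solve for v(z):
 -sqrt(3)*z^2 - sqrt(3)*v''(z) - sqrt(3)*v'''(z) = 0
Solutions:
 v(z) = C1 + C2*z + C3*exp(-z) - z^4/12 + z^3/3 - z^2


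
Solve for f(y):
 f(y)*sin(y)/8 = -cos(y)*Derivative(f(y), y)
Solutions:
 f(y) = C1*cos(y)^(1/8)


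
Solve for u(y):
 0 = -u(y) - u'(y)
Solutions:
 u(y) = C1*exp(-y)


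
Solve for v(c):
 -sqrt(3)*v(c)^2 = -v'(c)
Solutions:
 v(c) = -1/(C1 + sqrt(3)*c)


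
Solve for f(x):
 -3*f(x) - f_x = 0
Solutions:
 f(x) = C1*exp(-3*x)


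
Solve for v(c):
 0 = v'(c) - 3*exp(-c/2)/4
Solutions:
 v(c) = C1 - 3*exp(-c/2)/2


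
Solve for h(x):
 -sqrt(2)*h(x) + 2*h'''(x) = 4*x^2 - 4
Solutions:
 h(x) = C3*exp(2^(5/6)*x/2) - 2*sqrt(2)*x^2 + (C1*sin(2^(5/6)*sqrt(3)*x/4) + C2*cos(2^(5/6)*sqrt(3)*x/4))*exp(-2^(5/6)*x/4) + 2*sqrt(2)


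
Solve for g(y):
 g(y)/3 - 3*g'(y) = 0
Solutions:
 g(y) = C1*exp(y/9)


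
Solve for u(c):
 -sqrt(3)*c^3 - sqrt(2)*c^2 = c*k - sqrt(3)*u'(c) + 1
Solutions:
 u(c) = C1 + c^4/4 + sqrt(6)*c^3/9 + sqrt(3)*c^2*k/6 + sqrt(3)*c/3


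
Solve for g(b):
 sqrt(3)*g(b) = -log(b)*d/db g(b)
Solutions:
 g(b) = C1*exp(-sqrt(3)*li(b))


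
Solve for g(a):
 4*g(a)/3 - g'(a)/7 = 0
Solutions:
 g(a) = C1*exp(28*a/3)


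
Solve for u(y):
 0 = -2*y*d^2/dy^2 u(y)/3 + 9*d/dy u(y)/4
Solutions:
 u(y) = C1 + C2*y^(35/8)


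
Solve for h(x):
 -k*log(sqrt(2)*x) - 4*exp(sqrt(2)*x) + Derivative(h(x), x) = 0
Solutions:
 h(x) = C1 + k*x*log(x) + k*x*(-1 + log(2)/2) + 2*sqrt(2)*exp(sqrt(2)*x)


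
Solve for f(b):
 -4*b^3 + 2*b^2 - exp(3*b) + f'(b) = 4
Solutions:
 f(b) = C1 + b^4 - 2*b^3/3 + 4*b + exp(3*b)/3


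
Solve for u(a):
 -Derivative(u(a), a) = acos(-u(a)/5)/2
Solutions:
 Integral(1/acos(-_y/5), (_y, u(a))) = C1 - a/2


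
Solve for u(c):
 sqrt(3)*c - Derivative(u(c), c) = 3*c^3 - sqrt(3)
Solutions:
 u(c) = C1 - 3*c^4/4 + sqrt(3)*c^2/2 + sqrt(3)*c


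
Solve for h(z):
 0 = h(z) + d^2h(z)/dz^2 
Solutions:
 h(z) = C1*sin(z) + C2*cos(z)


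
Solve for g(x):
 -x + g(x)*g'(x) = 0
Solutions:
 g(x) = -sqrt(C1 + x^2)
 g(x) = sqrt(C1 + x^2)


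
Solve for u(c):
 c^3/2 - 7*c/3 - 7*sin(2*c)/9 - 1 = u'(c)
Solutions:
 u(c) = C1 + c^4/8 - 7*c^2/6 - c + 7*cos(2*c)/18


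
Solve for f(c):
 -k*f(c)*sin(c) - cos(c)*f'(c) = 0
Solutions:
 f(c) = C1*exp(k*log(cos(c)))


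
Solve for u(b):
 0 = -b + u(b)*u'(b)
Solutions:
 u(b) = -sqrt(C1 + b^2)
 u(b) = sqrt(C1 + b^2)


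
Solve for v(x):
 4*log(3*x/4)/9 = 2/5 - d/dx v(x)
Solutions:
 v(x) = C1 - 4*x*log(x)/9 - 4*x*log(3)/9 + 8*x*log(2)/9 + 38*x/45


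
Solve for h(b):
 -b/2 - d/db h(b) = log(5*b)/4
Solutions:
 h(b) = C1 - b^2/4 - b*log(b)/4 - b*log(5)/4 + b/4


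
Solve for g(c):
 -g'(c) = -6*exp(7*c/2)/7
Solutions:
 g(c) = C1 + 12*exp(7*c/2)/49


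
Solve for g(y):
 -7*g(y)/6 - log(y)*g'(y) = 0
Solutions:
 g(y) = C1*exp(-7*li(y)/6)


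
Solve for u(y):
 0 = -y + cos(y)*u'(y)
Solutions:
 u(y) = C1 + Integral(y/cos(y), y)


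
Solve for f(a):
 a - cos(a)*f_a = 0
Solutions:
 f(a) = C1 + Integral(a/cos(a), a)


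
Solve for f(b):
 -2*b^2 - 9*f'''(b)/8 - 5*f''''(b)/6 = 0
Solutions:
 f(b) = C1 + C2*b + C3*b^2 + C4*exp(-27*b/20) - 4*b^5/135 + 80*b^4/729 - 6400*b^3/19683


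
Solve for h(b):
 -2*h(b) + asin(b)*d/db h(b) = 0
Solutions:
 h(b) = C1*exp(2*Integral(1/asin(b), b))


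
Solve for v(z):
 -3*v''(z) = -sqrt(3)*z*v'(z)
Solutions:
 v(z) = C1 + C2*erfi(sqrt(2)*3^(3/4)*z/6)


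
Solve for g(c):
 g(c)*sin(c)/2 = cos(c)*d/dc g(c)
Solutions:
 g(c) = C1/sqrt(cos(c))


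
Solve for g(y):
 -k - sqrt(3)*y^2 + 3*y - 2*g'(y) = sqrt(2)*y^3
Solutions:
 g(y) = C1 - k*y/2 - sqrt(2)*y^4/8 - sqrt(3)*y^3/6 + 3*y^2/4


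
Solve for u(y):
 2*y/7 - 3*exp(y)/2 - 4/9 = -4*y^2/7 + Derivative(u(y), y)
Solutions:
 u(y) = C1 + 4*y^3/21 + y^2/7 - 4*y/9 - 3*exp(y)/2


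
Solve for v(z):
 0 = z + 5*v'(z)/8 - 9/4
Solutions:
 v(z) = C1 - 4*z^2/5 + 18*z/5


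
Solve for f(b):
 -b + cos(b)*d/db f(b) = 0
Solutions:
 f(b) = C1 + Integral(b/cos(b), b)


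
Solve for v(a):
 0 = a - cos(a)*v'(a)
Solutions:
 v(a) = C1 + Integral(a/cos(a), a)


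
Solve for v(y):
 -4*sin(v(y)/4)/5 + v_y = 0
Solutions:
 -4*y/5 + 2*log(cos(v(y)/4) - 1) - 2*log(cos(v(y)/4) + 1) = C1


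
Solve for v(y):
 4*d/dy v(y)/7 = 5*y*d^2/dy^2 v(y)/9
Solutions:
 v(y) = C1 + C2*y^(71/35)


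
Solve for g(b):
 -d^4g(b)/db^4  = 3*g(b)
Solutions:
 g(b) = (C1*sin(sqrt(2)*3^(1/4)*b/2) + C2*cos(sqrt(2)*3^(1/4)*b/2))*exp(-sqrt(2)*3^(1/4)*b/2) + (C3*sin(sqrt(2)*3^(1/4)*b/2) + C4*cos(sqrt(2)*3^(1/4)*b/2))*exp(sqrt(2)*3^(1/4)*b/2)


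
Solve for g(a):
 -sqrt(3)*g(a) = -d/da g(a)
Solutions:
 g(a) = C1*exp(sqrt(3)*a)


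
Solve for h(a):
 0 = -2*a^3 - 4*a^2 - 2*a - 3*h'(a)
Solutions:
 h(a) = C1 - a^4/6 - 4*a^3/9 - a^2/3


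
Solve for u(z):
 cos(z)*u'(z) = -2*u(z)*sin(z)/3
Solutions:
 u(z) = C1*cos(z)^(2/3)


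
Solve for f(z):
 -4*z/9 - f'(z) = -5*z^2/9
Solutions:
 f(z) = C1 + 5*z^3/27 - 2*z^2/9


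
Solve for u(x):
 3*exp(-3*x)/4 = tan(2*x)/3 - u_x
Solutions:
 u(x) = C1 + log(tan(2*x)^2 + 1)/12 + exp(-3*x)/4


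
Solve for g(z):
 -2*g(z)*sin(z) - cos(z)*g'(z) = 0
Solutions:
 g(z) = C1*cos(z)^2


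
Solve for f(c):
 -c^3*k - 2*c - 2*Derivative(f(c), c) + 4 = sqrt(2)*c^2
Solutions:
 f(c) = C1 - c^4*k/8 - sqrt(2)*c^3/6 - c^2/2 + 2*c


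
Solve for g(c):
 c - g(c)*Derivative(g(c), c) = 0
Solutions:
 g(c) = -sqrt(C1 + c^2)
 g(c) = sqrt(C1 + c^2)


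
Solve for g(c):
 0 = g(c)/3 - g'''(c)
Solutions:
 g(c) = C3*exp(3^(2/3)*c/3) + (C1*sin(3^(1/6)*c/2) + C2*cos(3^(1/6)*c/2))*exp(-3^(2/3)*c/6)


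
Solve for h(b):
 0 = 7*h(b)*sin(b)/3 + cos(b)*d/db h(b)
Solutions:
 h(b) = C1*cos(b)^(7/3)


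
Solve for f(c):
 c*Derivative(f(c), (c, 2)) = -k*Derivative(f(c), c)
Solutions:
 f(c) = C1 + c^(1 - re(k))*(C2*sin(log(c)*Abs(im(k))) + C3*cos(log(c)*im(k)))


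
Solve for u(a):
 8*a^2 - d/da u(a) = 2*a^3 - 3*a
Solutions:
 u(a) = C1 - a^4/2 + 8*a^3/3 + 3*a^2/2


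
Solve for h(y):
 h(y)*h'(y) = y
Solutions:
 h(y) = -sqrt(C1 + y^2)
 h(y) = sqrt(C1 + y^2)


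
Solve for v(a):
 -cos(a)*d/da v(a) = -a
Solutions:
 v(a) = C1 + Integral(a/cos(a), a)


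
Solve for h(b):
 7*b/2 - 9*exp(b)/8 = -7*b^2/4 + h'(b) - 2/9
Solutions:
 h(b) = C1 + 7*b^3/12 + 7*b^2/4 + 2*b/9 - 9*exp(b)/8


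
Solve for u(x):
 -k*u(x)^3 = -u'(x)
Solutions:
 u(x) = -sqrt(2)*sqrt(-1/(C1 + k*x))/2
 u(x) = sqrt(2)*sqrt(-1/(C1 + k*x))/2


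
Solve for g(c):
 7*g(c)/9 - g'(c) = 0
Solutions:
 g(c) = C1*exp(7*c/9)


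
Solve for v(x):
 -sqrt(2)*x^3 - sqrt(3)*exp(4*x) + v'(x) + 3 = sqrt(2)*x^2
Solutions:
 v(x) = C1 + sqrt(2)*x^4/4 + sqrt(2)*x^3/3 - 3*x + sqrt(3)*exp(4*x)/4


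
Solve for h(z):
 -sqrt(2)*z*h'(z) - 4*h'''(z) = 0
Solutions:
 h(z) = C1 + Integral(C2*airyai(-sqrt(2)*z/2) + C3*airybi(-sqrt(2)*z/2), z)


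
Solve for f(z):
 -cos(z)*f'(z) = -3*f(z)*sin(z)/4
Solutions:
 f(z) = C1/cos(z)^(3/4)


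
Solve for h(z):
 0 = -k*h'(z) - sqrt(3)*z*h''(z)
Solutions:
 h(z) = C1 + z^(-sqrt(3)*re(k)/3 + 1)*(C2*sin(sqrt(3)*log(z)*Abs(im(k))/3) + C3*cos(sqrt(3)*log(z)*im(k)/3))


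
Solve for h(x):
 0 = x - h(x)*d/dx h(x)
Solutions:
 h(x) = -sqrt(C1 + x^2)
 h(x) = sqrt(C1 + x^2)


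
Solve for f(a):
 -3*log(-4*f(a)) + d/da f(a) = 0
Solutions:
 -Integral(1/(log(-_y) + 2*log(2)), (_y, f(a)))/3 = C1 - a


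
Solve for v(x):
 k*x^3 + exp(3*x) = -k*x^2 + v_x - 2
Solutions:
 v(x) = C1 + k*x^4/4 + k*x^3/3 + 2*x + exp(3*x)/3


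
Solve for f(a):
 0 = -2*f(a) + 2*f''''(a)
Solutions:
 f(a) = C1*exp(-a) + C2*exp(a) + C3*sin(a) + C4*cos(a)


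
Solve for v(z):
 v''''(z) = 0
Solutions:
 v(z) = C1 + C2*z + C3*z^2 + C4*z^3


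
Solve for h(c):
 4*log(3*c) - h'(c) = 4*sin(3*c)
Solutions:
 h(c) = C1 + 4*c*log(c) - 4*c + 4*c*log(3) + 4*cos(3*c)/3


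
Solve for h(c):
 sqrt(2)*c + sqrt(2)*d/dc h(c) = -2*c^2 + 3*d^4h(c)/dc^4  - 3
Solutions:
 h(c) = C1 + C4*exp(2^(1/6)*3^(2/3)*c/3) - sqrt(2)*c^3/3 - c^2/2 - 3*sqrt(2)*c/2 + (C2*sin(6^(1/6)*c/2) + C3*cos(6^(1/6)*c/2))*exp(-2^(1/6)*3^(2/3)*c/6)


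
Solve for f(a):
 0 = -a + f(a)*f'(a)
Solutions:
 f(a) = -sqrt(C1 + a^2)
 f(a) = sqrt(C1 + a^2)


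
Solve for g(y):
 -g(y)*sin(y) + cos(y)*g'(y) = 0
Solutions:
 g(y) = C1/cos(y)


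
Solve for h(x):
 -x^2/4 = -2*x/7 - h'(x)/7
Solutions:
 h(x) = C1 + 7*x^3/12 - x^2


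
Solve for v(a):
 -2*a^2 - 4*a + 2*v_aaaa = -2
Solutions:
 v(a) = C1 + C2*a + C3*a^2 + C4*a^3 + a^6/360 + a^5/60 - a^4/24


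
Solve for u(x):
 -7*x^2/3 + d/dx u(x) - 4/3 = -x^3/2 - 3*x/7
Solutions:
 u(x) = C1 - x^4/8 + 7*x^3/9 - 3*x^2/14 + 4*x/3


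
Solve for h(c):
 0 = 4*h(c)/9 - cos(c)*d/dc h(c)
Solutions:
 h(c) = C1*(sin(c) + 1)^(2/9)/(sin(c) - 1)^(2/9)


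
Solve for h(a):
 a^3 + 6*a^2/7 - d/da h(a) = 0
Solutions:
 h(a) = C1 + a^4/4 + 2*a^3/7


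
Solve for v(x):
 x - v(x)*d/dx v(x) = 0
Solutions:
 v(x) = -sqrt(C1 + x^2)
 v(x) = sqrt(C1 + x^2)


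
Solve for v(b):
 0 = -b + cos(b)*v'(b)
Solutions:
 v(b) = C1 + Integral(b/cos(b), b)


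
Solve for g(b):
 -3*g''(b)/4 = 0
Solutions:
 g(b) = C1 + C2*b


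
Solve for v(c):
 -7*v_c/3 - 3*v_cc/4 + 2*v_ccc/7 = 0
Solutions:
 v(c) = C1 + C2*exp(7*c*(9 - sqrt(465))/48) + C3*exp(7*c*(9 + sqrt(465))/48)


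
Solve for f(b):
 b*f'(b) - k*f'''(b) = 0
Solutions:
 f(b) = C1 + Integral(C2*airyai(b*(1/k)^(1/3)) + C3*airybi(b*(1/k)^(1/3)), b)


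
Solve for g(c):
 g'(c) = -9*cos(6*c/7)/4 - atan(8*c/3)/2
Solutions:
 g(c) = C1 - c*atan(8*c/3)/2 + 3*log(64*c^2 + 9)/32 - 21*sin(6*c/7)/8


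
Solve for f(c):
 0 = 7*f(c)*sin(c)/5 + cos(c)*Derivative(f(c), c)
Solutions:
 f(c) = C1*cos(c)^(7/5)


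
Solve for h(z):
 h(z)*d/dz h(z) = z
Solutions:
 h(z) = -sqrt(C1 + z^2)
 h(z) = sqrt(C1 + z^2)


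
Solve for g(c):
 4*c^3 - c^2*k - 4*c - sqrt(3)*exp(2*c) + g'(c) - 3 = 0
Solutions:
 g(c) = C1 - c^4 + c^3*k/3 + 2*c^2 + 3*c + sqrt(3)*exp(2*c)/2


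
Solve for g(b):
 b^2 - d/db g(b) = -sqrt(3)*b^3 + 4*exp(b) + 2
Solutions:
 g(b) = C1 + sqrt(3)*b^4/4 + b^3/3 - 2*b - 4*exp(b)


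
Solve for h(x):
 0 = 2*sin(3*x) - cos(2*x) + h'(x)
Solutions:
 h(x) = C1 + sin(2*x)/2 + 2*cos(3*x)/3


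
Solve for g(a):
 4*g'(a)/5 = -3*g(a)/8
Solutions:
 g(a) = C1*exp(-15*a/32)


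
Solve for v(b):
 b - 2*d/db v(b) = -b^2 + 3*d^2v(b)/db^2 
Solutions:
 v(b) = C1 + C2*exp(-2*b/3) + b^3/6 - b^2/2 + 3*b/2


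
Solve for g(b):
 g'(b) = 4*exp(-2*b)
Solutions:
 g(b) = C1 - 2*exp(-2*b)


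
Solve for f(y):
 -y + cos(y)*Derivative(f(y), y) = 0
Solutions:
 f(y) = C1 + Integral(y/cos(y), y)


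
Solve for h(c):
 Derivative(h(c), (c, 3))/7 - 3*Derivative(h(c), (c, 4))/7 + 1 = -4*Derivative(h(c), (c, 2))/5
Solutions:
 h(c) = C1 + C2*c + C3*exp(c*(5 - sqrt(1705))/30) + C4*exp(c*(5 + sqrt(1705))/30) - 5*c^2/8


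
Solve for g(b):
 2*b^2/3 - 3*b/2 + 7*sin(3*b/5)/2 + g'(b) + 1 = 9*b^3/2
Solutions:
 g(b) = C1 + 9*b^4/8 - 2*b^3/9 + 3*b^2/4 - b + 35*cos(3*b/5)/6


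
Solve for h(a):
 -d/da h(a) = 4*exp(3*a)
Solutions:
 h(a) = C1 - 4*exp(3*a)/3


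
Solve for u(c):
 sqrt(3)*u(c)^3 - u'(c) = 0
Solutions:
 u(c) = -sqrt(2)*sqrt(-1/(C1 + sqrt(3)*c))/2
 u(c) = sqrt(2)*sqrt(-1/(C1 + sqrt(3)*c))/2


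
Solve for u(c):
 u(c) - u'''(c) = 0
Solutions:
 u(c) = C3*exp(c) + (C1*sin(sqrt(3)*c/2) + C2*cos(sqrt(3)*c/2))*exp(-c/2)


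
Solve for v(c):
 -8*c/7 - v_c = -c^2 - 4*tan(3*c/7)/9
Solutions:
 v(c) = C1 + c^3/3 - 4*c^2/7 - 28*log(cos(3*c/7))/27


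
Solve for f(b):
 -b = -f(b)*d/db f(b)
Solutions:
 f(b) = -sqrt(C1 + b^2)
 f(b) = sqrt(C1 + b^2)


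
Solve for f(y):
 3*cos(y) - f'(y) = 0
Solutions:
 f(y) = C1 + 3*sin(y)


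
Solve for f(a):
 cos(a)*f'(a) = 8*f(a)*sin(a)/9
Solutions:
 f(a) = C1/cos(a)^(8/9)


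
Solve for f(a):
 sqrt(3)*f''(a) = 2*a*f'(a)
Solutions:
 f(a) = C1 + C2*erfi(3^(3/4)*a/3)


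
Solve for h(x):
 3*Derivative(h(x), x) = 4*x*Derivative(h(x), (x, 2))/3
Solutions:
 h(x) = C1 + C2*x^(13/4)


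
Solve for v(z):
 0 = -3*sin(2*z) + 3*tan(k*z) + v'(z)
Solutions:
 v(z) = C1 - 3*Piecewise((-log(cos(k*z))/k, Ne(k, 0)), (0, True)) - 3*cos(2*z)/2


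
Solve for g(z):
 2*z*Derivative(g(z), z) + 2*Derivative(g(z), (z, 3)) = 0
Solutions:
 g(z) = C1 + Integral(C2*airyai(-z) + C3*airybi(-z), z)


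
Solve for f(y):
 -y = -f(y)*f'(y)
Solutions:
 f(y) = -sqrt(C1 + y^2)
 f(y) = sqrt(C1 + y^2)


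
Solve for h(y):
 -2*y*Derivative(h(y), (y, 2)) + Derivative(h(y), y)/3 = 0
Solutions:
 h(y) = C1 + C2*y^(7/6)


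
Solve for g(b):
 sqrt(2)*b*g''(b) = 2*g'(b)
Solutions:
 g(b) = C1 + C2*b^(1 + sqrt(2))


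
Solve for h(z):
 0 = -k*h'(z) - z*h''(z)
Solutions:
 h(z) = C1 + z^(1 - re(k))*(C2*sin(log(z)*Abs(im(k))) + C3*cos(log(z)*im(k)))


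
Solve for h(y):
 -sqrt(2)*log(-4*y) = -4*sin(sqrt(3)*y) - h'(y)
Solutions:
 h(y) = C1 + sqrt(2)*y*(log(-y) - 1) + 2*sqrt(2)*y*log(2) + 4*sqrt(3)*cos(sqrt(3)*y)/3
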